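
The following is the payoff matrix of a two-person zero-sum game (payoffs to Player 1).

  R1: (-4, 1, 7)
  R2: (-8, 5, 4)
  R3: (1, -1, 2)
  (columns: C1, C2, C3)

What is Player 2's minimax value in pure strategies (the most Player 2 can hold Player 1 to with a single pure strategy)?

Column maxima: C1 → 1, C2 → 5, C3 → 7.
The smallest of these is 1.

1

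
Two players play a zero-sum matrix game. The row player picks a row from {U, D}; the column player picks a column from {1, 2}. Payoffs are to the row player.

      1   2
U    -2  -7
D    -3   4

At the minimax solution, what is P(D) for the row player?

5/12

Row minima: U → -7, D → -3; maximin = -3.
Column maxima: 1 → -2, 2 → 4; minimax = -2.
-3 ≠ -2, so there is no saddle point; optimal play is mixed.
Let the row player play U with probability p. Expected payoff against 1: (-2)p + (-3)(1−p) = p − 3; against 2: (-7)p + 4(1−p) = −11p + 4.
Setting these equal: p − 3 = −11p + 4 ⇒ 12p = 7 ⇒ p = 7/12, and the value is (1)·(7/12) − 3 = -29/12.
For the column player: with q = P(1), equating U's and D's payoffs gives 5q − 7 = −7q + 4 ⇒ q = 11/12.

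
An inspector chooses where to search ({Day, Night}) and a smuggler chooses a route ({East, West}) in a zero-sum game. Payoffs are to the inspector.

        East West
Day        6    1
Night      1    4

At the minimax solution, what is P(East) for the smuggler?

Row minima: Day → 1, Night → 1; maximin = 1.
Column maxima: East → 6, West → 4; minimax = 4.
1 ≠ 4, so there is no saddle point; optimal play is mixed.
Let the inspector play Day with probability p. Expected payoff against East: 6p + 1(1−p) = 5p + 1; against West: 1p + 4(1−p) = −3p + 4.
Setting these equal: 5p + 1 = −3p + 4 ⇒ 8p = 3 ⇒ p = 3/8, and the value is (5)·(3/8) + 1 = 23/8.
For the smuggler: with q = P(East), equating Day's and Night's payoffs gives 5q + 1 = −3q + 4 ⇒ q = 3/8.

3/8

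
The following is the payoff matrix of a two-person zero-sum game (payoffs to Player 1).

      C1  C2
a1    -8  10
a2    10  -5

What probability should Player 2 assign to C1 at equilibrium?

Row minima: a1 → -8, a2 → -5; maximin = -5.
Column maxima: C1 → 10, C2 → 10; minimax = 10.
-5 ≠ 10, so there is no saddle point; optimal play is mixed.
Let Player 1 play a1 with probability p. Expected payoff against C1: (-8)p + 10(1−p) = −18p + 10; against C2: 10p + (-5)(1−p) = 15p − 5.
Setting these equal: −18p + 10 = 15p − 5 ⇒ −33p = -15 ⇒ p = 5/11, and the value is (-18)·(5/11) + 10 = 20/11.
For Player 2: with q = P(C1), equating a1's and a2's payoffs gives −18q + 10 = 15q − 5 ⇒ q = 5/11.

5/11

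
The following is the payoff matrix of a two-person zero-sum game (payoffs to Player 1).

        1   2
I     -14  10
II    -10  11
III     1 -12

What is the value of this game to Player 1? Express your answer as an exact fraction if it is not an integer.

-109/34

Row minima: I → -14, II → -10, III → -12; maximin = -10.
Column maxima: 1 → 1, 2 → 11; minimax = 1.
-10 ≠ 1, so there is no saddle point; optimal play is mixed.
I is strictly dominated by II, so Player 1 never plays it.
On the remaining 2×2 (II, III vs 1, 2):
Let Player 1 play II with probability p. Expected payoff against 1: (-10)p + 1(1−p) = −11p + 1; against 2: 11p + (-12)(1−p) = 23p − 12.
Setting these equal: −11p + 1 = 23p − 12 ⇒ −34p = -13 ⇒ p = 13/34, and the value is (-11)·(13/34) + 1 = -109/34.
For Player 2: with q = P(1), equating II's and III's payoffs gives −21q + 11 = 13q − 12 ⇒ q = 23/34.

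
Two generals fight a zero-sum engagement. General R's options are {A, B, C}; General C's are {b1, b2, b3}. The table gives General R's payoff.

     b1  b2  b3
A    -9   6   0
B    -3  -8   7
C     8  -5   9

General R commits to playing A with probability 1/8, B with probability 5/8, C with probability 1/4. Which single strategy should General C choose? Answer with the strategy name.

b2

If General C plays b1, General R's expected payoff is (1/8)·(-9) + (5/8)·(-3) + (1/4)·8 = -1.
If General C plays b2, General R's expected payoff is (1/8)·6 + (5/8)·(-8) + (1/4)·(-5) = -11/2.
If General C plays b3, General R's expected payoff is (1/8)·0 + (5/8)·7 + (1/4)·9 = 53/8.
General C minimizes General R's payoff; the smallest is -11/2, so the best response is b2.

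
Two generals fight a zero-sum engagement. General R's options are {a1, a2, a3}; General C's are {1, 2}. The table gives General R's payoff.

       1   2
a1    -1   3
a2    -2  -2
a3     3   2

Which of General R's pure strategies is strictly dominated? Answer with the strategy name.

a1 gives a strictly higher payoff than a2 against every column: -1 > -2, 3 > -2.
So a2 is strictly dominated and General R never plays it.

a2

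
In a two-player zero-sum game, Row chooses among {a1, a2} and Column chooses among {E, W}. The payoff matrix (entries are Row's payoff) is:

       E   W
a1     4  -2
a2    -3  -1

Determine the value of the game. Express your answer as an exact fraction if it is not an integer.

-5/4

Row minima: a1 → -2, a2 → -3; maximin = -2.
Column maxima: E → 4, W → -1; minimax = -1.
-2 ≠ -1, so there is no saddle point; optimal play is mixed.
Let Row play a1 with probability p. Expected payoff against E: 4p + (-3)(1−p) = 7p − 3; against W: (-2)p + (-1)(1−p) = −p − 1.
Setting these equal: 7p − 3 = −p − 1 ⇒ 8p = 2 ⇒ p = 1/4, and the value is (7)·(1/4) − 3 = -5/4.
For Column: with q = P(E), equating a1's and a2's payoffs gives 6q − 2 = −2q − 1 ⇒ q = 1/8.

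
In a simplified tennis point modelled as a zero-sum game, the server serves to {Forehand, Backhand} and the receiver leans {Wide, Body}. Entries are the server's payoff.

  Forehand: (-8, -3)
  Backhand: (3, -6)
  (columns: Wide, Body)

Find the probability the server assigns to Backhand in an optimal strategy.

5/14

Row minima: Forehand → -8, Backhand → -6; maximin = -6.
Column maxima: Wide → 3, Body → -3; minimax = -3.
-6 ≠ -3, so there is no saddle point; optimal play is mixed.
Let the server play Forehand with probability p. Expected payoff against Wide: (-8)p + 3(1−p) = −11p + 3; against Body: (-3)p + (-6)(1−p) = 3p − 6.
Setting these equal: −11p + 3 = 3p − 6 ⇒ −14p = -9 ⇒ p = 9/14, and the value is (-11)·(9/14) + 3 = -57/14.
For the receiver: with q = P(Wide), equating Forehand's and Backhand's payoffs gives −5q − 3 = 9q − 6 ⇒ q = 3/14.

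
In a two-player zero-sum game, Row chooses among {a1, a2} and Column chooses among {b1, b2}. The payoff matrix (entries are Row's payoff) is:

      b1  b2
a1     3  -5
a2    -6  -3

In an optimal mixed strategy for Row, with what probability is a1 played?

Row minima: a1 → -5, a2 → -6; maximin = -5.
Column maxima: b1 → 3, b2 → -3; minimax = -3.
-5 ≠ -3, so there is no saddle point; optimal play is mixed.
Let Row play a1 with probability p. Expected payoff against b1: 3p + (-6)(1−p) = 9p − 6; against b2: (-5)p + (-3)(1−p) = −2p − 3.
Setting these equal: 9p − 6 = −2p − 3 ⇒ 11p = 3 ⇒ p = 3/11, and the value is (9)·(3/11) − 6 = -39/11.
For Column: with q = P(b1), equating a1's and a2's payoffs gives 8q − 5 = −3q − 3 ⇒ q = 2/11.

3/11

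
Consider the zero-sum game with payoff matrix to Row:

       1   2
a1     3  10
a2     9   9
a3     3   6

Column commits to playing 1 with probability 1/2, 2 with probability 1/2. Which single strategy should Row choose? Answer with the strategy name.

a2

Expected payoff of a1: (1/2)·3 + (1/2)·10 = 13/2.
Expected payoff of a2: (1/2)·9 + (1/2)·9 = 9.
Expected payoff of a3: (1/2)·3 + (1/2)·6 = 9/2.
The largest is 9, so Row's best response is a2.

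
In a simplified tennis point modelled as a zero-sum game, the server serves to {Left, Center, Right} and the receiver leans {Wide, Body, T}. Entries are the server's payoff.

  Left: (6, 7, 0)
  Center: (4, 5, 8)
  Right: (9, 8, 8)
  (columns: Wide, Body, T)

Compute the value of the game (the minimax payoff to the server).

8

Row minima: Left → 0, Center → 4, Right → 8; maximin = 8.
Column maxima: Wide → 9, Body → 8, T → 8; minimax = 8.
Since maximin = minimax = 8, there is a saddle point and the value is 8.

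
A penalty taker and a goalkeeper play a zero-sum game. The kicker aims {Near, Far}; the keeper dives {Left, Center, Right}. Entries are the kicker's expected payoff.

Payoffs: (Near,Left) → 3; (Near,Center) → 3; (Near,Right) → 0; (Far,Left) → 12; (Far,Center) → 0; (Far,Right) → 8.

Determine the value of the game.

Row minima: Near → 0, Far → 0; maximin = 0.
Column maxima: Left → 12, Center → 3, Right → 8; minimax = 3.
0 ≠ 3, so there is no saddle point; optimal play is mixed.
Left is strictly dominated by Right (it gives the kicker strictly more in every row), so the keeper never plays it.
On the remaining 2×2 (Near, Far vs Center, Right):
Let the kicker play Near with probability p. Expected payoff against Center: 3p + 0(1−p) = 3p; against Right: 0p + 8(1−p) = −8p + 8.
Setting these equal: 3p = −8p + 8 ⇒ 11p = 8 ⇒ p = 8/11, and the value is (3)·(8/11) = 24/11.
For the keeper: with q = P(Center), equating Near's and Far's payoffs gives 3q = −8q + 8 ⇒ q = 8/11.

24/11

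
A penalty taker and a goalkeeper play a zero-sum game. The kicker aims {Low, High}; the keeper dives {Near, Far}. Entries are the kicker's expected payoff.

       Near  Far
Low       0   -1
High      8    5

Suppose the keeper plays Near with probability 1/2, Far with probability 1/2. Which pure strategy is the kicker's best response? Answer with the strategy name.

High

Expected payoff of Low: (1/2)·0 + (1/2)·(-1) = -1/2.
Expected payoff of High: (1/2)·8 + (1/2)·5 = 13/2.
The largest is 13/2, so the kicker's best response is High.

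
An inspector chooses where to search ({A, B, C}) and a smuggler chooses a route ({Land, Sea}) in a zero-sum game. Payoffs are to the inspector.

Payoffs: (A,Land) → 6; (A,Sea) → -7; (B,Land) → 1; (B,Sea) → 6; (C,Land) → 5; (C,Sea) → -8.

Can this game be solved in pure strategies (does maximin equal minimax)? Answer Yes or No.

No

Row minima: A → -7, B → 1, C → -8; maximin = 1.
Column maxima: Land → 6, Sea → 6; minimax = 6.
1 ≠ 6, so no pure-strategy equilibrium exists.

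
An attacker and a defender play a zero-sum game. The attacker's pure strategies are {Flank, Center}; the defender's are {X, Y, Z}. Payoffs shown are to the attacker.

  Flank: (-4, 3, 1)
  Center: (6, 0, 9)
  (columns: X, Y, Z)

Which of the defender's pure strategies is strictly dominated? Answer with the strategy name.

Z

X holds the attacker's payoff strictly below Z in every row: -4 < 1, 6 < 9.
So Z is strictly dominated for the defender.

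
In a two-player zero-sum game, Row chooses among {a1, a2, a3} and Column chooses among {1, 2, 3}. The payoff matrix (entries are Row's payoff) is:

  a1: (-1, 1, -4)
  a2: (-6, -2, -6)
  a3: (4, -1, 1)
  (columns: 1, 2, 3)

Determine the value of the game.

-3/7

Row minima: a1 → -4, a2 → -6, a3 → -1; maximin = -1.
Column maxima: 1 → 4, 2 → 1, 3 → 1; minimax = 1.
-1 ≠ 1, so there is no saddle point; optimal play is mixed.
a2 is strictly dominated by a1, so Row never plays it.
With a2 eliminated, 1 is strictly dominated by 3 (it gives Row strictly more in every remaining row), so Column never plays it.
On the remaining 2×2 (a1, a3 vs 2, 3):
Let Row play a1 with probability p. Expected payoff against 2: 1p + (-1)(1−p) = 2p − 1; against 3: (-4)p + 1(1−p) = −5p + 1.
Setting these equal: 2p − 1 = −5p + 1 ⇒ 7p = 2 ⇒ p = 2/7, and the value is (2)·(2/7) − 1 = -3/7.
For Column: with q = P(2), equating a1's and a3's payoffs gives 5q − 4 = −2q + 1 ⇒ q = 5/7.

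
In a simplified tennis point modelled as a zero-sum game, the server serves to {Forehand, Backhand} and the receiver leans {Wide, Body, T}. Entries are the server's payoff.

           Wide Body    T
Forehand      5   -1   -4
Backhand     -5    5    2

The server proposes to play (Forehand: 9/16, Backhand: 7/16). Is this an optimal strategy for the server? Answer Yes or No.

No

Against Wide this mix gives (9/16)·5 + (7/16)·(-5) = 5/8.
Against Body this mix gives (9/16)·(-1) + (7/16)·5 = 13/8.
Against T this mix gives (9/16)·(-4) + (7/16)·2 = -11/8.
The receiver will play T, holding the server to -11/8. Shifting weight toward the row that does better against T would raise this floor (the equalizing mix achieves -5/8 against both T and Wide), so the proposed strategy is not optimal.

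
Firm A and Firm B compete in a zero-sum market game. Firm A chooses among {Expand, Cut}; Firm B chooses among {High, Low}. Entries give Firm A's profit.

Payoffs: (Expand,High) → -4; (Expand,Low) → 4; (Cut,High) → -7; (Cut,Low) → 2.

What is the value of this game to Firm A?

-4

Row minima: Expand → -4, Cut → -7; maximin = -4.
Column maxima: High → -4, Low → 4; minimax = -4.
Since maximin = minimax = -4, there is a saddle point and the value is -4.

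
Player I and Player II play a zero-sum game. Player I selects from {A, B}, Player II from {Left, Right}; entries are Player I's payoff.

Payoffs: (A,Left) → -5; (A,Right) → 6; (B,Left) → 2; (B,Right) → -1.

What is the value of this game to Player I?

1/2

Row minima: A → -5, B → -1; maximin = -1.
Column maxima: Left → 2, Right → 6; minimax = 2.
-1 ≠ 2, so there is no saddle point; optimal play is mixed.
Let Player I play A with probability p. Expected payoff against Left: (-5)p + 2(1−p) = −7p + 2; against Right: 6p + (-1)(1−p) = 7p − 1.
Setting these equal: −7p + 2 = 7p − 1 ⇒ −14p = -3 ⇒ p = 3/14, and the value is (-7)·(3/14) + 2 = 1/2.
For Player II: with q = P(Left), equating A's and B's payoffs gives −11q + 6 = 3q − 1 ⇒ q = 1/2.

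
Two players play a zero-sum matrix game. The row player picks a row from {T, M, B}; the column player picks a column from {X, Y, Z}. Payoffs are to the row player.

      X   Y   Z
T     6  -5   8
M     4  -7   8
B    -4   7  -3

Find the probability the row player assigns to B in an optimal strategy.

1/2

Row minima: T → -5, M → -7, B → -4; maximin = -4.
Column maxima: X → 6, Y → 7, Z → 8; minimax = 6.
-4 ≠ 6, so there is no saddle point; optimal play is mixed.
Z is strictly dominated by X (it gives the row player strictly more in every row), so the column player never plays it.
With Z eliminated, M is strictly dominated by T (T gives the row player strictly more in every remaining column), so the row player never plays it.
On the remaining 2×2 (T, B vs X, Y):
Let the row player play T with probability p. Expected payoff against X: 6p + (-4)(1−p) = 10p − 4; against Y: (-5)p + 7(1−p) = −12p + 7.
Setting these equal: 10p − 4 = −12p + 7 ⇒ 22p = 11 ⇒ p = 1/2, and the value is (10)·(1/2) − 4 = 1.
For the column player: with q = P(X), equating T's and B's payoffs gives 11q − 5 = −11q + 7 ⇒ q = 6/11.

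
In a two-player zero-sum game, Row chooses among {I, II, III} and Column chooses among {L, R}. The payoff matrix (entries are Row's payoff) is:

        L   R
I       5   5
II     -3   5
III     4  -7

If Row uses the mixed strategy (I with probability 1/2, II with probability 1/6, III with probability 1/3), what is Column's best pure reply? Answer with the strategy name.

If Column plays L, Row's expected payoff is (1/2)·5 + (1/6)·(-3) + (1/3)·4 = 10/3.
If Column plays R, Row's expected payoff is (1/2)·5 + (1/6)·5 + (1/3)·(-7) = 1.
Column minimizes Row's payoff; the smallest is 1, so the best response is R.

R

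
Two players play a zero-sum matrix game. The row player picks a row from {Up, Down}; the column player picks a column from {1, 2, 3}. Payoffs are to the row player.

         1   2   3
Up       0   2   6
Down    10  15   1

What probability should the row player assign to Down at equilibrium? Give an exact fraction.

Row minima: Up → 0, Down → 1; maximin = 1.
Column maxima: 1 → 10, 2 → 15, 3 → 6; minimax = 6.
1 ≠ 6, so there is no saddle point; optimal play is mixed.
2 is strictly dominated by 1 (it gives the row player strictly more in every row), so the column player never plays it.
On the remaining 2×2 (Up, Down vs 1, 3):
Let the row player play Up with probability p. Expected payoff against 1: 0p + 10(1−p) = −10p + 10; against 3: 6p + 1(1−p) = 5p + 1.
Setting these equal: −10p + 10 = 5p + 1 ⇒ −15p = -9 ⇒ p = 3/5, and the value is (-10)·(3/5) + 10 = 4.
For the column player: with q = P(1), equating Up's and Down's payoffs gives −6q + 6 = 9q + 1 ⇒ q = 1/3.

2/5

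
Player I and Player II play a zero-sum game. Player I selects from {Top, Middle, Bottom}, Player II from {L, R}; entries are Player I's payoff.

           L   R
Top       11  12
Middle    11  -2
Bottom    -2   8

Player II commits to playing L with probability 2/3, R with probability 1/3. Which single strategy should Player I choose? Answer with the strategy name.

Top

Expected payoff of Top: (2/3)·11 + (1/3)·12 = 34/3.
Expected payoff of Middle: (2/3)·11 + (1/3)·(-2) = 20/3.
Expected payoff of Bottom: (2/3)·(-2) + (1/3)·8 = 4/3.
The largest is 34/3, so Player I's best response is Top.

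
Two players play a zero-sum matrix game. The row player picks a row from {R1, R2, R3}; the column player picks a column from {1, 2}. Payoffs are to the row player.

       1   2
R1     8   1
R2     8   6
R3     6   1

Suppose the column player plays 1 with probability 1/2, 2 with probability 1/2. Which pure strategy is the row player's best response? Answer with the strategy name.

R2

Expected payoff of R1: (1/2)·8 + (1/2)·1 = 9/2.
Expected payoff of R2: (1/2)·8 + (1/2)·6 = 7.
Expected payoff of R3: (1/2)·6 + (1/2)·1 = 7/2.
The largest is 7, so the row player's best response is R2.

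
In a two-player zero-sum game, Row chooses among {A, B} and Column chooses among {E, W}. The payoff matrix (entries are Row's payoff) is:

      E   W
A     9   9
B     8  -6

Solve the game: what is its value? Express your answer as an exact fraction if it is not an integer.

Row minima: A → 9, B → -6; maximin = 9.
Column maxima: E → 9, W → 9; minimax = 9.
Since maximin = minimax = 9, there is a saddle point and the value is 9.

9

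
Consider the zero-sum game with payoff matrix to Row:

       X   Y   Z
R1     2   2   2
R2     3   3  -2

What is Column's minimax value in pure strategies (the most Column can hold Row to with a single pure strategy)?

2

Column maxima: X → 3, Y → 3, Z → 2.
The smallest of these is 2.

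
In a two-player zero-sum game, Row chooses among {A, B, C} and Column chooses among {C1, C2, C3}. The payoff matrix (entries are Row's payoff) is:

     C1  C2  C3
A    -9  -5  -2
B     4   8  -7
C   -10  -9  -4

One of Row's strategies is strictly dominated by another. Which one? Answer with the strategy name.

A gives a strictly higher payoff than C against every column: -9 > -10, -5 > -9, -2 > -4.
So C is strictly dominated and Row never plays it.

C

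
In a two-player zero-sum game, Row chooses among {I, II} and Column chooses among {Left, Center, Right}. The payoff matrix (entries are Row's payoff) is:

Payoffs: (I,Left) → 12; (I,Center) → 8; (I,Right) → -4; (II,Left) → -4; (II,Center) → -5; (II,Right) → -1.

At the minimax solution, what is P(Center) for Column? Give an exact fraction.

Row minima: I → -4, II → -5; maximin = -4.
Column maxima: Left → 12, Center → 8, Right → -1; minimax = -1.
-4 ≠ -1, so there is no saddle point; optimal play is mixed.
Left is strictly dominated by Center (it gives Row strictly more in every row), so Column never plays it.
On the remaining 2×2 (I, II vs Center, Right):
Let Row play I with probability p. Expected payoff against Center: 8p + (-5)(1−p) = 13p − 5; against Right: (-4)p + (-1)(1−p) = −3p − 1.
Setting these equal: 13p − 5 = −3p − 1 ⇒ 16p = 4 ⇒ p = 1/4, and the value is (13)·(1/4) − 5 = -7/4.
For Column: with q = P(Center), equating I's and II's payoffs gives 12q − 4 = −4q − 1 ⇒ q = 3/16.

3/16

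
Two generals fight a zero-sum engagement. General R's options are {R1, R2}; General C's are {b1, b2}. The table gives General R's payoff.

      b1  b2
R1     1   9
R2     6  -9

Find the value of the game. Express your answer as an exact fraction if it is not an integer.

63/23

Row minima: R1 → 1, R2 → -9; maximin = 1.
Column maxima: b1 → 6, b2 → 9; minimax = 6.
1 ≠ 6, so there is no saddle point; optimal play is mixed.
Let General R play R1 with probability p. Expected payoff against b1: 1p + 6(1−p) = −5p + 6; against b2: 9p + (-9)(1−p) = 18p − 9.
Setting these equal: −5p + 6 = 18p − 9 ⇒ −23p = -15 ⇒ p = 15/23, and the value is (-5)·(15/23) + 6 = 63/23.
For General C: with q = P(b1), equating R1's and R2's payoffs gives −8q + 9 = 15q − 9 ⇒ q = 18/23.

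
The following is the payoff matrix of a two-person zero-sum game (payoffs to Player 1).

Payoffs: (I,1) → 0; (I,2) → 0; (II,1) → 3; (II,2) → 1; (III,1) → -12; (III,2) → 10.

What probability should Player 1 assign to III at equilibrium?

Row minima: I → 0, II → 1, III → -12; maximin = 1.
Column maxima: 1 → 3, 2 → 10; minimax = 3.
1 ≠ 3, so there is no saddle point; optimal play is mixed.
I is strictly dominated by II, so Player 1 never plays it.
On the remaining 2×2 (II, III vs 1, 2):
Let Player 1 play II with probability p. Expected payoff against 1: 3p + (-12)(1−p) = 15p − 12; against 2: 1p + 10(1−p) = −9p + 10.
Setting these equal: 15p − 12 = −9p + 10 ⇒ 24p = 22 ⇒ p = 11/12, and the value is (15)·(11/12) − 12 = 7/4.
For Player 2: with q = P(1), equating II's and III's payoffs gives 2q + 1 = −22q + 10 ⇒ q = 3/8.

1/12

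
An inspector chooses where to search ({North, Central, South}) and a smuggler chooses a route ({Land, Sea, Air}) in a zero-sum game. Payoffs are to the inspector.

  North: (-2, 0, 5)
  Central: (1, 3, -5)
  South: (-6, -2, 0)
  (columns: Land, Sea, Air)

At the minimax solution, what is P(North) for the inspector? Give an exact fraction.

Row minima: North → -2, Central → -5, South → -6; maximin = -2.
Column maxima: Land → 1, Sea → 3, Air → 5; minimax = 1.
-2 ≠ 1, so there is no saddle point; optimal play is mixed.
South is strictly dominated by North, so the inspector never plays it.
Sea is strictly dominated by Land (it gives the inspector strictly more in every row), so the smuggler never plays it.
On the remaining 2×2 (North, Central vs Land, Air):
Let the inspector play North with probability p. Expected payoff against Land: (-2)p + 1(1−p) = −3p + 1; against Air: 5p + (-5)(1−p) = 10p − 5.
Setting these equal: −3p + 1 = 10p − 5 ⇒ −13p = -6 ⇒ p = 6/13, and the value is (-3)·(6/13) + 1 = -5/13.
For the smuggler: with q = P(Land), equating North's and Central's payoffs gives −7q + 5 = 6q − 5 ⇒ q = 10/13.

6/13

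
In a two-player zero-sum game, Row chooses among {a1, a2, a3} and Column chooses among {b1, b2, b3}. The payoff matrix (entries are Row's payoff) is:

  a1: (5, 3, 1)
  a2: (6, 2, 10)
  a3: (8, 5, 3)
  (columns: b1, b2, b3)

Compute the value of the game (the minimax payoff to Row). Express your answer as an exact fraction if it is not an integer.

22/5

Row minima: a1 → 1, a2 → 2, a3 → 3; maximin = 3.
Column maxima: b1 → 8, b2 → 5, b3 → 10; minimax = 5.
3 ≠ 5, so there is no saddle point; optimal play is mixed.
a1 is strictly dominated by a3, so Row never plays it.
b1 is strictly dominated by b2 (it gives Row strictly more in every row), so Column never plays it.
On the remaining 2×2 (a2, a3 vs b2, b3):
Let Row play a2 with probability p. Expected payoff against b2: 2p + 5(1−p) = −3p + 5; against b3: 10p + 3(1−p) = 7p + 3.
Setting these equal: −3p + 5 = 7p + 3 ⇒ −10p = -2 ⇒ p = 1/5, and the value is (-3)·(1/5) + 5 = 22/5.
For Column: with q = P(b2), equating a2's and a3's payoffs gives −8q + 10 = 2q + 3 ⇒ q = 7/10.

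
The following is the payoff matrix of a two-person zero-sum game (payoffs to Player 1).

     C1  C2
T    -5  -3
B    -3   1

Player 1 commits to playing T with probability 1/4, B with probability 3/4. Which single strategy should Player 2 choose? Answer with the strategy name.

If Player 2 plays C1, Player 1's expected payoff is (1/4)·(-5) + (3/4)·(-3) = -7/2.
If Player 2 plays C2, Player 1's expected payoff is (1/4)·(-3) + (3/4)·1 = 0.
Player 2 minimizes Player 1's payoff; the smallest is -7/2, so the best response is C1.

C1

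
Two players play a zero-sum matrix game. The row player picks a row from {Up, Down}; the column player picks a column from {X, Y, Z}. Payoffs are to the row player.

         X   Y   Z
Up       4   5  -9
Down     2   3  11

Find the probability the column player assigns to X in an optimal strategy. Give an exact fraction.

10/11

Row minima: Up → -9, Down → 2; maximin = 2.
Column maxima: X → 4, Y → 5, Z → 11; minimax = 4.
2 ≠ 4, so there is no saddle point; optimal play is mixed.
Y is strictly dominated by X (it gives the row player strictly more in every row), so the column player never plays it.
On the remaining 2×2 (Up, Down vs X, Z):
Let the row player play Up with probability p. Expected payoff against X: 4p + 2(1−p) = 2p + 2; against Z: (-9)p + 11(1−p) = −20p + 11.
Setting these equal: 2p + 2 = −20p + 11 ⇒ 22p = 9 ⇒ p = 9/22, and the value is (2)·(9/22) + 2 = 31/11.
For the column player: with q = P(X), equating Up's and Down's payoffs gives 13q − 9 = −9q + 11 ⇒ q = 10/11.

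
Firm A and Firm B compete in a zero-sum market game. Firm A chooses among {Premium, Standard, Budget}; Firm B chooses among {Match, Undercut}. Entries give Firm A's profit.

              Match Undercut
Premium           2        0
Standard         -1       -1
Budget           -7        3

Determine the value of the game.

1/2

Row minima: Premium → 0, Standard → -1, Budget → -7; maximin = 0.
Column maxima: Match → 2, Undercut → 3; minimax = 2.
0 ≠ 2, so there is no saddle point; optimal play is mixed.
Standard is strictly dominated by Premium, so Firm A never plays it.
On the remaining 2×2 (Premium, Budget vs Match, Undercut):
Let Firm A play Premium with probability p. Expected payoff against Match: 2p + (-7)(1−p) = 9p − 7; against Undercut: 0p + 3(1−p) = −3p + 3.
Setting these equal: 9p − 7 = −3p + 3 ⇒ 12p = 10 ⇒ p = 5/6, and the value is (9)·(5/6) − 7 = 1/2.
For Firm B: with q = P(Match), equating Premium's and Budget's payoffs gives 2q = −10q + 3 ⇒ q = 1/4.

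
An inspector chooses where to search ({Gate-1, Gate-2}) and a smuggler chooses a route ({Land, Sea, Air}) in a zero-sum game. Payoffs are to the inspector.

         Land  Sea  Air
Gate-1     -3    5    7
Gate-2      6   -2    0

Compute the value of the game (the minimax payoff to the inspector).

3/2

Row minima: Gate-1 → -3, Gate-2 → -2; maximin = -2.
Column maxima: Land → 6, Sea → 5, Air → 7; minimax = 5.
-2 ≠ 5, so there is no saddle point; optimal play is mixed.
Air is strictly dominated by Sea (it gives the inspector strictly more in every row), so the smuggler never plays it.
On the remaining 2×2 (Gate-1, Gate-2 vs Land, Sea):
Let the inspector play Gate-1 with probability p. Expected payoff against Land: (-3)p + 6(1−p) = −9p + 6; against Sea: 5p + (-2)(1−p) = 7p − 2.
Setting these equal: −9p + 6 = 7p − 2 ⇒ −16p = -8 ⇒ p = 1/2, and the value is (-9)·(1/2) + 6 = 3/2.
For the smuggler: with q = P(Land), equating Gate-1's and Gate-2's payoffs gives −8q + 5 = 8q − 2 ⇒ q = 7/16.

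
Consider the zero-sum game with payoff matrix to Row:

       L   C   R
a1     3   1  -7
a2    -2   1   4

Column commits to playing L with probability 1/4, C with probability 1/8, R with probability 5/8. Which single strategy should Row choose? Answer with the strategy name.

Expected payoff of a1: (1/4)·3 + (1/8)·1 + (5/8)·(-7) = -7/2.
Expected payoff of a2: (1/4)·(-2) + (1/8)·1 + (5/8)·4 = 17/8.
The largest is 17/8, so Row's best response is a2.

a2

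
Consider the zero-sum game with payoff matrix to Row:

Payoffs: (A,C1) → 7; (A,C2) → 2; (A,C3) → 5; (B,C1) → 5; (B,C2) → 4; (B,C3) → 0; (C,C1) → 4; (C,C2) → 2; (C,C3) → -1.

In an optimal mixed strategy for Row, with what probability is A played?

4/7

Row minima: A → 2, B → 0, C → -1; maximin = 2.
Column maxima: C1 → 7, C2 → 4, C3 → 5; minimax = 4.
2 ≠ 4, so there is no saddle point; optimal play is mixed.
C is strictly dominated by B, so Row never plays it.
C1 is strictly dominated by C2 (it gives Row strictly more in every row), so Column never plays it.
On the remaining 2×2 (A, B vs C2, C3):
Let Row play A with probability p. Expected payoff against C2: 2p + 4(1−p) = −2p + 4; against C3: 5p + 0(1−p) = 5p.
Setting these equal: −2p + 4 = 5p ⇒ −7p = -4 ⇒ p = 4/7, and the value is (-2)·(4/7) + 4 = 20/7.
For Column: with q = P(C2), equating A's and B's payoffs gives −3q + 5 = 4q ⇒ q = 5/7.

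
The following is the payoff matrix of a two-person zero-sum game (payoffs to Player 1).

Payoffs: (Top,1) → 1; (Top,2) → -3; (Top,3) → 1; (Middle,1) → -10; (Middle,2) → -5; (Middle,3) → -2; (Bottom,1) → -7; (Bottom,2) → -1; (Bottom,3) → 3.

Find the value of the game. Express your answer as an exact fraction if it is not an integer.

Row minima: Top → -3, Middle → -10, Bottom → -7; maximin = -3.
Column maxima: 1 → 1, 2 → -1, 3 → 3; minimax = -1.
-3 ≠ -1, so there is no saddle point; optimal play is mixed.
Middle is strictly dominated by Top, so Player 1 never plays it.
3 is strictly dominated by 2 (it gives Player 1 strictly more in every row), so Player 2 never plays it.
On the remaining 2×2 (Top, Bottom vs 1, 2):
Let Player 1 play Top with probability p. Expected payoff against 1: 1p + (-7)(1−p) = 8p − 7; against 2: (-3)p + (-1)(1−p) = −2p − 1.
Setting these equal: 8p − 7 = −2p − 1 ⇒ 10p = 6 ⇒ p = 3/5, and the value is (8)·(3/5) − 7 = -11/5.
For Player 2: with q = P(1), equating Top's and Bottom's payoffs gives 4q − 3 = −6q − 1 ⇒ q = 1/5.

-11/5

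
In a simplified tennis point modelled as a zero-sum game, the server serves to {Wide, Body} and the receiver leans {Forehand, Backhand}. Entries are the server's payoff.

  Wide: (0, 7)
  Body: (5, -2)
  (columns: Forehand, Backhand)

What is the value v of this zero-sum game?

Row minima: Wide → 0, Body → -2; maximin = 0.
Column maxima: Forehand → 5, Backhand → 7; minimax = 5.
0 ≠ 5, so there is no saddle point; optimal play is mixed.
Let the server play Wide with probability p. Expected payoff against Forehand: 0p + 5(1−p) = −5p + 5; against Backhand: 7p + (-2)(1−p) = 9p − 2.
Setting these equal: −5p + 5 = 9p − 2 ⇒ −14p = -7 ⇒ p = 1/2, and the value is (-5)·(1/2) + 5 = 5/2.
For the receiver: with q = P(Forehand), equating Wide's and Body's payoffs gives −7q + 7 = 7q − 2 ⇒ q = 9/14.

5/2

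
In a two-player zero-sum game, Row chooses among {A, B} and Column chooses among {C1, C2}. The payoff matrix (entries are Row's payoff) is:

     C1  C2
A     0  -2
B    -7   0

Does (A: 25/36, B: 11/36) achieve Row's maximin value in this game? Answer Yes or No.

Against C1 this mix gives (25/36)·0 + (11/36)·(-7) = -77/36.
Against C2 this mix gives (25/36)·(-2) + (11/36)·0 = -25/18.
Column will play C1, holding Row to -77/36. Shifting weight toward the row that does better against C1 would raise this floor (the equalizing mix achieves -14/9 against both C1 and C2), so the proposed strategy is not optimal.

No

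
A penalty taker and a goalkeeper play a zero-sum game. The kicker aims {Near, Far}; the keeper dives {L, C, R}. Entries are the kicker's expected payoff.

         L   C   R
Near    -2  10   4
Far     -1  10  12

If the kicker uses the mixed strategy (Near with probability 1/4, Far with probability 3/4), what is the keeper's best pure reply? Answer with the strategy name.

L

If the keeper plays L, the kicker's expected payoff is (1/4)·(-2) + (3/4)·(-1) = -5/4.
If the keeper plays C, the kicker's expected payoff is (1/4)·10 + (3/4)·10 = 10.
If the keeper plays R, the kicker's expected payoff is (1/4)·4 + (3/4)·12 = 10.
The keeper minimizes the kicker's payoff; the smallest is -5/4, so the best response is L.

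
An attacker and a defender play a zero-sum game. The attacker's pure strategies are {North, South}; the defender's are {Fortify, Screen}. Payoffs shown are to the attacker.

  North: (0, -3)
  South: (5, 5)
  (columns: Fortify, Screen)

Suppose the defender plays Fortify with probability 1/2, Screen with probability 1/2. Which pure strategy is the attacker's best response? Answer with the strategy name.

South

Expected payoff of North: (1/2)·0 + (1/2)·(-3) = -3/2.
Expected payoff of South: (1/2)·5 + (1/2)·5 = 5.
The largest is 5, so the attacker's best response is South.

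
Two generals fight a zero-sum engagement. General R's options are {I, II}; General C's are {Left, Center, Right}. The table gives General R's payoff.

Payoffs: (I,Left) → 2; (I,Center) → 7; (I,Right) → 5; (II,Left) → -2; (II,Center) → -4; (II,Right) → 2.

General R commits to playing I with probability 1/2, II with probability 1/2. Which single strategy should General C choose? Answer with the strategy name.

If General C plays Left, General R's expected payoff is (1/2)·2 + (1/2)·(-2) = 0.
If General C plays Center, General R's expected payoff is (1/2)·7 + (1/2)·(-4) = 3/2.
If General C plays Right, General R's expected payoff is (1/2)·5 + (1/2)·2 = 7/2.
General C minimizes General R's payoff; the smallest is 0, so the best response is Left.

Left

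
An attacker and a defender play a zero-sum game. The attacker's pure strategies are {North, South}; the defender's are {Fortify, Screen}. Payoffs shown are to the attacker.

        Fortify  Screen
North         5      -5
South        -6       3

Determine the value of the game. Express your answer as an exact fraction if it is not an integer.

-15/19

Row minima: North → -5, South → -6; maximin = -5.
Column maxima: Fortify → 5, Screen → 3; minimax = 3.
-5 ≠ 3, so there is no saddle point; optimal play is mixed.
Let the attacker play North with probability p. Expected payoff against Fortify: 5p + (-6)(1−p) = 11p − 6; against Screen: (-5)p + 3(1−p) = −8p + 3.
Setting these equal: 11p − 6 = −8p + 3 ⇒ 19p = 9 ⇒ p = 9/19, and the value is (11)·(9/19) − 6 = -15/19.
For the defender: with q = P(Fortify), equating North's and South's payoffs gives 10q − 5 = −9q + 3 ⇒ q = 8/19.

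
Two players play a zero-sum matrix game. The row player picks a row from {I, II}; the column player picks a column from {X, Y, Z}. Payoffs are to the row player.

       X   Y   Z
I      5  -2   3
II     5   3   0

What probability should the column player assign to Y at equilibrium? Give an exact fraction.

3/8

Row minima: I → -2, II → 0; maximin = 0.
Column maxima: X → 5, Y → 3, Z → 3; minimax = 3.
0 ≠ 3, so there is no saddle point; optimal play is mixed.
X is strictly dominated by Y (it gives the row player strictly more in every row), so the column player never plays it.
On the remaining 2×2 (I, II vs Y, Z):
Let the row player play I with probability p. Expected payoff against Y: (-2)p + 3(1−p) = −5p + 3; against Z: 3p + 0(1−p) = 3p.
Setting these equal: −5p + 3 = 3p ⇒ −8p = -3 ⇒ p = 3/8, and the value is (-5)·(3/8) + 3 = 9/8.
For the column player: with q = P(Y), equating I's and II's payoffs gives −5q + 3 = 3q ⇒ q = 3/8.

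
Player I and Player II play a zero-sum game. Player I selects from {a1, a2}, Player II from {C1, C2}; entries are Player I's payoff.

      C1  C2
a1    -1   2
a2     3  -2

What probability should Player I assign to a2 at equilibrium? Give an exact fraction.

3/8

Row minima: a1 → -1, a2 → -2; maximin = -1.
Column maxima: C1 → 3, C2 → 2; minimax = 2.
-1 ≠ 2, so there is no saddle point; optimal play is mixed.
Let Player I play a1 with probability p. Expected payoff against C1: (-1)p + 3(1−p) = −4p + 3; against C2: 2p + (-2)(1−p) = 4p − 2.
Setting these equal: −4p + 3 = 4p − 2 ⇒ −8p = -5 ⇒ p = 5/8, and the value is (-4)·(5/8) + 3 = 1/2.
For Player II: with q = P(C1), equating a1's and a2's payoffs gives −3q + 2 = 5q − 2 ⇒ q = 1/2.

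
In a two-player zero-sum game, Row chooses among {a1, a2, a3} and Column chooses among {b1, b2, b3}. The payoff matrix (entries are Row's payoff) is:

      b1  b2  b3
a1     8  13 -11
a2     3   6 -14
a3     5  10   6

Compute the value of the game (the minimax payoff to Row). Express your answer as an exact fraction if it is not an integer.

103/20

Row minima: a1 → -11, a2 → -14, a3 → 5; maximin = 5.
Column maxima: b1 → 8, b2 → 13, b3 → 6; minimax = 6.
5 ≠ 6, so there is no saddle point; optimal play is mixed.
a2 is strictly dominated by a1, so Row never plays it.
b2 is strictly dominated by b1 (it gives Row strictly more in every row), so Column never plays it.
On the remaining 2×2 (a1, a3 vs b1, b3):
Let Row play a1 with probability p. Expected payoff against b1: 8p + 5(1−p) = 3p + 5; against b3: (-11)p + 6(1−p) = −17p + 6.
Setting these equal: 3p + 5 = −17p + 6 ⇒ 20p = 1 ⇒ p = 1/20, and the value is (3)·(1/20) + 5 = 103/20.
For Column: with q = P(b1), equating a1's and a3's payoffs gives 19q − 11 = −q + 6 ⇒ q = 17/20.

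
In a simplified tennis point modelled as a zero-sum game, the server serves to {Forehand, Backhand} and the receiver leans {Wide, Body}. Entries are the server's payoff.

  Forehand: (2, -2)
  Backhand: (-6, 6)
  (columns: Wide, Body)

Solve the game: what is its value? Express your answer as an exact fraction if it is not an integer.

0

Row minima: Forehand → -2, Backhand → -6; maximin = -2.
Column maxima: Wide → 2, Body → 6; minimax = 2.
-2 ≠ 2, so there is no saddle point; optimal play is mixed.
Let the server play Forehand with probability p. Expected payoff against Wide: 2p + (-6)(1−p) = 8p − 6; against Body: (-2)p + 6(1−p) = −8p + 6.
Setting these equal: 8p − 6 = −8p + 6 ⇒ 16p = 12 ⇒ p = 3/4, and the value is (8)·(3/4) − 6 = 0.
For the receiver: with q = P(Wide), equating Forehand's and Backhand's payoffs gives 4q − 2 = −12q + 6 ⇒ q = 1/2.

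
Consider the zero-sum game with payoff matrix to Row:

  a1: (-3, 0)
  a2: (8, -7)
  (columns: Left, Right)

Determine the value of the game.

-7/6

Row minima: a1 → -3, a2 → -7; maximin = -3.
Column maxima: Left → 8, Right → 0; minimax = 0.
-3 ≠ 0, so there is no saddle point; optimal play is mixed.
Let Row play a1 with probability p. Expected payoff against Left: (-3)p + 8(1−p) = −11p + 8; against Right: 0p + (-7)(1−p) = 7p − 7.
Setting these equal: −11p + 8 = 7p − 7 ⇒ −18p = -15 ⇒ p = 5/6, and the value is (-11)·(5/6) + 8 = -7/6.
For Column: with q = P(Left), equating a1's and a2's payoffs gives −3q = 15q − 7 ⇒ q = 7/18.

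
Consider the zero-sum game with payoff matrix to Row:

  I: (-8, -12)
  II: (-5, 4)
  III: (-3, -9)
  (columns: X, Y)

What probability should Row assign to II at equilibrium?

Row minima: I → -12, II → -5, III → -9; maximin = -5.
Column maxima: X → -3, Y → 4; minimax = -3.
-5 ≠ -3, so there is no saddle point; optimal play is mixed.
I is strictly dominated by II, so Row never plays it.
On the remaining 2×2 (II, III vs X, Y):
Let Row play II with probability p. Expected payoff against X: (-5)p + (-3)(1−p) = −2p − 3; against Y: 4p + (-9)(1−p) = 13p − 9.
Setting these equal: −2p − 3 = 13p − 9 ⇒ −15p = -6 ⇒ p = 2/5, and the value is (-2)·(2/5) − 3 = -19/5.
For Column: with q = P(X), equating II's and III's payoffs gives −9q + 4 = 6q − 9 ⇒ q = 13/15.

2/5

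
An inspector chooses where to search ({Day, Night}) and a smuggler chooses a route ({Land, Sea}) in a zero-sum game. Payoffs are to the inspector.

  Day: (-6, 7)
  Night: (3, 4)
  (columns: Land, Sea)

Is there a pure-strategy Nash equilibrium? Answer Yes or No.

Row minima: Day → -6, Night → 3; maximin = 3.
Column maxima: Land → 3, Sea → 7; minimax = 3.
maximin = minimax = 3, so a saddle point exists.

Yes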